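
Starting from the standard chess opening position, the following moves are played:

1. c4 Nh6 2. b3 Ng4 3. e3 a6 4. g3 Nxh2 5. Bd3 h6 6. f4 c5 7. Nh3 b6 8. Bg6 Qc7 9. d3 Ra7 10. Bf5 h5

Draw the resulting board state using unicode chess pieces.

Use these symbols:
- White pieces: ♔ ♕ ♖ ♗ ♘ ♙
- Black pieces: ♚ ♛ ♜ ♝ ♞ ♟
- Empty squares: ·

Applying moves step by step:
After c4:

♜ ♞ ♝ ♛ ♚ ♝ ♞ ♜
♟ ♟ ♟ ♟ ♟ ♟ ♟ ♟
· · · · · · · ·
· · · · · · · ·
· · ♙ · · · · ·
· · · · · · · ·
♙ ♙ · ♙ ♙ ♙ ♙ ♙
♖ ♘ ♗ ♕ ♔ ♗ ♘ ♖


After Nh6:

♜ ♞ ♝ ♛ ♚ ♝ · ♜
♟ ♟ ♟ ♟ ♟ ♟ ♟ ♟
· · · · · · · ♞
· · · · · · · ·
· · ♙ · · · · ·
· · · · · · · ·
♙ ♙ · ♙ ♙ ♙ ♙ ♙
♖ ♘ ♗ ♕ ♔ ♗ ♘ ♖


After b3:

♜ ♞ ♝ ♛ ♚ ♝ · ♜
♟ ♟ ♟ ♟ ♟ ♟ ♟ ♟
· · · · · · · ♞
· · · · · · · ·
· · ♙ · · · · ·
· ♙ · · · · · ·
♙ · · ♙ ♙ ♙ ♙ ♙
♖ ♘ ♗ ♕ ♔ ♗ ♘ ♖


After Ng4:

♜ ♞ ♝ ♛ ♚ ♝ · ♜
♟ ♟ ♟ ♟ ♟ ♟ ♟ ♟
· · · · · · · ·
· · · · · · · ·
· · ♙ · · · ♞ ·
· ♙ · · · · · ·
♙ · · ♙ ♙ ♙ ♙ ♙
♖ ♘ ♗ ♕ ♔ ♗ ♘ ♖


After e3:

♜ ♞ ♝ ♛ ♚ ♝ · ♜
♟ ♟ ♟ ♟ ♟ ♟ ♟ ♟
· · · · · · · ·
· · · · · · · ·
· · ♙ · · · ♞ ·
· ♙ · · ♙ · · ·
♙ · · ♙ · ♙ ♙ ♙
♖ ♘ ♗ ♕ ♔ ♗ ♘ ♖


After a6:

♜ ♞ ♝ ♛ ♚ ♝ · ♜
· ♟ ♟ ♟ ♟ ♟ ♟ ♟
♟ · · · · · · ·
· · · · · · · ·
· · ♙ · · · ♞ ·
· ♙ · · ♙ · · ·
♙ · · ♙ · ♙ ♙ ♙
♖ ♘ ♗ ♕ ♔ ♗ ♘ ♖


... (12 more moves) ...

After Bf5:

· ♞ ♝ · ♚ ♝ · ♜
♜ · ♛ ♟ ♟ ♟ ♟ ·
♟ ♟ · · · · · ♟
· · ♟ · · ♗ · ·
· · ♙ · · ♙ · ·
· ♙ · ♙ ♙ · ♙ ♘
♙ · · · · · · ♞
♖ ♘ ♗ ♕ ♔ · · ♖


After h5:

· ♞ ♝ · ♚ ♝ · ♜
♜ · ♛ ♟ ♟ ♟ ♟ ·
♟ ♟ · · · · · ·
· · ♟ · · ♗ · ♟
· · ♙ · · ♙ · ·
· ♙ · ♙ ♙ · ♙ ♘
♙ · · · · · · ♞
♖ ♘ ♗ ♕ ♔ · · ♖



  a b c d e f g h
  ─────────────────
8│· ♞ ♝ · ♚ ♝ · ♜│8
7│♜ · ♛ ♟ ♟ ♟ ♟ ·│7
6│♟ ♟ · · · · · ·│6
5│· · ♟ · · ♗ · ♟│5
4│· · ♙ · · ♙ · ·│4
3│· ♙ · ♙ ♙ · ♙ ♘│3
2│♙ · · · · · · ♞│2
1│♖ ♘ ♗ ♕ ♔ · · ♖│1
  ─────────────────
  a b c d e f g h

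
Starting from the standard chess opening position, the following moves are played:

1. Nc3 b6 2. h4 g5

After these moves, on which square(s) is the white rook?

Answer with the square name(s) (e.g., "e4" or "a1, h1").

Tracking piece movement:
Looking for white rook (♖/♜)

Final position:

  a b c d e f g h
  ─────────────────
8│♜ ♞ ♝ ♛ ♚ ♝ ♞ ♜│8
7│♟ · ♟ ♟ ♟ ♟ · ♟│7
6│· ♟ · · · · · ·│6
5│· · · · · · ♟ ·│5
4│· · · · · · · ♙│4
3│· · ♘ · · · · ·│3
2│♙ ♙ ♙ ♙ ♙ ♙ ♙ ·│2
1│♖ · ♗ ♕ ♔ ♗ ♘ ♖│1
  ─────────────────
  a b c d e f g h


a1, h1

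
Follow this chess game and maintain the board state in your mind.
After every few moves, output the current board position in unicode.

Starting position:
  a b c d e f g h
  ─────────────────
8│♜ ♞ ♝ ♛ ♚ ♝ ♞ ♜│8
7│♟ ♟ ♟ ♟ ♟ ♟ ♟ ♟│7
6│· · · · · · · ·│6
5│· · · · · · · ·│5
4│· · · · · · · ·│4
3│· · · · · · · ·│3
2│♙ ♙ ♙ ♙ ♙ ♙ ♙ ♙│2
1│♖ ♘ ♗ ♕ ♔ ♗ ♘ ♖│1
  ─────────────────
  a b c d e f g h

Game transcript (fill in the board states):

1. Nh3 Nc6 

  a b c d e f g h
  ─────────────────
8│♜ · ♝ ♛ ♚ ♝ ♞ ♜│8
7│♟ ♟ ♟ ♟ ♟ ♟ ♟ ♟│7
6│· · ♞ · · · · ·│6
5│· · · · · · · ·│5
4│· · · · · · · ·│4
3│· · · · · · · ♘│3
2│♙ ♙ ♙ ♙ ♙ ♙ ♙ ♙│2
1│♖ ♘ ♗ ♕ ♔ ♗ · ♖│1
  ─────────────────
  a b c d e f g h

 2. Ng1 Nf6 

  a b c d e f g h
  ─────────────────
8│♜ · ♝ ♛ ♚ ♝ · ♜│8
7│♟ ♟ ♟ ♟ ♟ ♟ ♟ ♟│7
6│· · ♞ · · ♞ · ·│6
5│· · · · · · · ·│5
4│· · · · · · · ·│4
3│· · · · · · · ·│3
2│♙ ♙ ♙ ♙ ♙ ♙ ♙ ♙│2
1│♖ ♘ ♗ ♕ ♔ ♗ ♘ ♖│1
  ─────────────────
  a b c d e f g h

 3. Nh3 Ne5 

  a b c d e f g h
  ─────────────────
8│♜ · ♝ ♛ ♚ ♝ · ♜│8
7│♟ ♟ ♟ ♟ ♟ ♟ ♟ ♟│7
6│· · · · · ♞ · ·│6
5│· · · · ♞ · · ·│5
4│· · · · · · · ·│4
3│· · · · · · · ♘│3
2│♙ ♙ ♙ ♙ ♙ ♙ ♙ ♙│2
1│♖ ♘ ♗ ♕ ♔ ♗ · ♖│1
  ─────────────────
  a b c d e f g h

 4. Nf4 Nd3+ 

  a b c d e f g h
  ─────────────────
8│♜ · ♝ ♛ ♚ ♝ · ♜│8
7│♟ ♟ ♟ ♟ ♟ ♟ ♟ ♟│7
6│· · · · · ♞ · ·│6
5│· · · · · · · ·│5
4│· · · · · ♘ · ·│4
3│· · · ♞ · · · ·│3
2│♙ ♙ ♙ ♙ ♙ ♙ ♙ ♙│2
1│♖ ♘ ♗ ♕ ♔ ♗ · ♖│1
  ─────────────────
  a b c d e f g h

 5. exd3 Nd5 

  a b c d e f g h
  ─────────────────
8│♜ · ♝ ♛ ♚ ♝ · ♜│8
7│♟ ♟ ♟ ♟ ♟ ♟ ♟ ♟│7
6│· · · · · · · ·│6
5│· · · ♞ · · · ·│5
4│· · · · · ♘ · ·│4
3│· · · ♙ · · · ·│3
2│♙ ♙ ♙ ♙ · ♙ ♙ ♙│2
1│♖ ♘ ♗ ♕ ♔ ♗ · ♖│1
  ─────────────────
  a b c d e f g h



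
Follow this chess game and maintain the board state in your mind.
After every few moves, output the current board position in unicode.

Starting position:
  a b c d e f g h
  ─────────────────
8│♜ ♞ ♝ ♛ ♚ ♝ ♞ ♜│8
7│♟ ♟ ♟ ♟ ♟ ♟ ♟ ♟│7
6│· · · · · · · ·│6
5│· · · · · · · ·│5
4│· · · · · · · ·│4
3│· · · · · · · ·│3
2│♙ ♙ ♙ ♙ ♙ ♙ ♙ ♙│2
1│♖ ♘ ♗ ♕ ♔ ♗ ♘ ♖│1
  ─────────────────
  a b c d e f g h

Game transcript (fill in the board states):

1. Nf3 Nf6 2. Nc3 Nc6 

  a b c d e f g h
  ─────────────────
8│♜ · ♝ ♛ ♚ ♝ · ♜│8
7│♟ ♟ ♟ ♟ ♟ ♟ ♟ ♟│7
6│· · ♞ · · ♞ · ·│6
5│· · · · · · · ·│5
4│· · · · · · · ·│4
3│· · ♘ · · ♘ · ·│3
2│♙ ♙ ♙ ♙ ♙ ♙ ♙ ♙│2
1│♖ · ♗ ♕ ♔ ♗ · ♖│1
  ─────────────────
  a b c d e f g h

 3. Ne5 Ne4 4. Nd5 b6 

  a b c d e f g h
  ─────────────────
8│♜ · ♝ ♛ ♚ ♝ · ♜│8
7│♟ · ♟ ♟ ♟ ♟ ♟ ♟│7
6│· ♟ ♞ · · · · ·│6
5│· · · ♘ ♘ · · ·│5
4│· · · · ♞ · · ·│4
3│· · · · · · · ·│3
2│♙ ♙ ♙ ♙ ♙ ♙ ♙ ♙│2
1│♖ · ♗ ♕ ♔ ♗ · ♖│1
  ─────────────────
  a b c d e f g h

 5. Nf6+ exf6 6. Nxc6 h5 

  a b c d e f g h
  ─────────────────
8│♜ · ♝ ♛ ♚ ♝ · ♜│8
7│♟ · ♟ ♟ · ♟ ♟ ·│7
6│· ♟ ♘ · · ♟ · ·│6
5│· · · · · · · ♟│5
4│· · · · ♞ · · ·│4
3│· · · · · · · ·│3
2│♙ ♙ ♙ ♙ ♙ ♙ ♙ ♙│2
1│♖ · ♗ ♕ ♔ ♗ · ♖│1
  ─────────────────
  a b c d e f g h

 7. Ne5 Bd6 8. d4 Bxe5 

  a b c d e f g h
  ─────────────────
8│♜ · ♝ ♛ ♚ · · ♜│8
7│♟ · ♟ ♟ · ♟ ♟ ·│7
6│· ♟ · · · ♟ · ·│6
5│· · · · ♝ · · ♟│5
4│· · · ♙ ♞ · · ·│4
3│· · · · · · · ·│3
2│♙ ♙ ♙ · ♙ ♙ ♙ ♙│2
1│♖ · ♗ ♕ ♔ ♗ · ♖│1
  ─────────────────
  a b c d e f g h



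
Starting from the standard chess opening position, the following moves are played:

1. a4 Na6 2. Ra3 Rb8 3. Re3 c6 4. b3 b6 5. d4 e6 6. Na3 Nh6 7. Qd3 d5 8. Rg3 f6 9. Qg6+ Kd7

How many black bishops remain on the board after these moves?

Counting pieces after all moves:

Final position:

  a b c d e f g h
  ─────────────────
8│· ♜ ♝ ♛ · ♝ · ♜│8
7│♟ · · ♚ · · ♟ ♟│7
6│♞ ♟ ♟ · ♟ ♟ ♕ ♞│6
5│· · · ♟ · · · ·│5
4│♙ · · ♙ · · · ·│4
3│♘ ♙ · · · · ♖ ·│3
2│· · ♙ · ♙ ♙ ♙ ♙│2
1│· · ♗ · ♔ ♗ ♘ ♖│1
  ─────────────────
  a b c d e f g h


2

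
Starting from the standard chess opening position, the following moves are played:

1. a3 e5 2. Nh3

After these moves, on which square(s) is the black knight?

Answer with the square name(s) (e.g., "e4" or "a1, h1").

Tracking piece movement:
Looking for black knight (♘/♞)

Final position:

  a b c d e f g h
  ─────────────────
8│♜ ♞ ♝ ♛ ♚ ♝ ♞ ♜│8
7│♟ ♟ ♟ ♟ · ♟ ♟ ♟│7
6│· · · · · · · ·│6
5│· · · · ♟ · · ·│5
4│· · · · · · · ·│4
3│♙ · · · · · · ♘│3
2│· ♙ ♙ ♙ ♙ ♙ ♙ ♙│2
1│♖ ♘ ♗ ♕ ♔ ♗ · ♖│1
  ─────────────────
  a b c d e f g h


b8, g8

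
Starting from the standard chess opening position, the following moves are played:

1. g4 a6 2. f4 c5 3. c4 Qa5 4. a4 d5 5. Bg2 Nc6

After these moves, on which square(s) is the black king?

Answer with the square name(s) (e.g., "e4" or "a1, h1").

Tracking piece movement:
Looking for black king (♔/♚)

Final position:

  a b c d e f g h
  ─────────────────
8│♜ · ♝ · ♚ ♝ ♞ ♜│8
7│· ♟ · · ♟ ♟ ♟ ♟│7
6│♟ · ♞ · · · · ·│6
5│♛ · ♟ ♟ · · · ·│5
4│♙ · ♙ · · ♙ ♙ ·│4
3│· · · · · · · ·│3
2│· ♙ · ♙ ♙ · ♗ ♙│2
1│♖ ♘ ♗ ♕ ♔ · ♘ ♖│1
  ─────────────────
  a b c d e f g h


e8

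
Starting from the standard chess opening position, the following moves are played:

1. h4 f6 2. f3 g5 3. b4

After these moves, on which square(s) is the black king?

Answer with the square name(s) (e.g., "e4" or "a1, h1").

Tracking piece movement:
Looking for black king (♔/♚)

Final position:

  a b c d e f g h
  ─────────────────
8│♜ ♞ ♝ ♛ ♚ ♝ ♞ ♜│8
7│♟ ♟ ♟ ♟ ♟ · · ♟│7
6│· · · · · ♟ · ·│6
5│· · · · · · ♟ ·│5
4│· ♙ · · · · · ♙│4
3│· · · · · ♙ · ·│3
2│♙ · ♙ ♙ ♙ · ♙ ·│2
1│♖ ♘ ♗ ♕ ♔ ♗ ♘ ♖│1
  ─────────────────
  a b c d e f g h


e8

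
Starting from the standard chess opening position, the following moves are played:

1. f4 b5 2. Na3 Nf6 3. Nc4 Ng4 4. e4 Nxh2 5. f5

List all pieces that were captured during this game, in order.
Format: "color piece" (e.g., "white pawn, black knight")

Tracking captures:
  Nxh2: captured white pawn

white pawn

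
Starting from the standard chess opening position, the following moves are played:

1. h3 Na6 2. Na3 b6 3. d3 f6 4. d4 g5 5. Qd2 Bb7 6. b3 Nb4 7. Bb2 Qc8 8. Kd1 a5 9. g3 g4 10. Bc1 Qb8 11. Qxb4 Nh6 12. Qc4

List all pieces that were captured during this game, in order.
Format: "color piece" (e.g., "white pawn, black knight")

Tracking captures:
  Qxb4: captured black knight

black knight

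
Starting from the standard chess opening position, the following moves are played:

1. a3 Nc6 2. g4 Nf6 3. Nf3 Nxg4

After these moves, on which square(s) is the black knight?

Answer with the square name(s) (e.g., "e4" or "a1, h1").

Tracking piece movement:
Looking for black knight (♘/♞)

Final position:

  a b c d e f g h
  ─────────────────
8│♜ · ♝ ♛ ♚ ♝ · ♜│8
7│♟ ♟ ♟ ♟ ♟ ♟ ♟ ♟│7
6│· · ♞ · · · · ·│6
5│· · · · · · · ·│5
4│· · · · · · ♞ ·│4
3│♙ · · · · ♘ · ·│3
2│· ♙ ♙ ♙ ♙ ♙ · ♙│2
1│♖ ♘ ♗ ♕ ♔ ♗ · ♖│1
  ─────────────────
  a b c d e f g h


c6, g4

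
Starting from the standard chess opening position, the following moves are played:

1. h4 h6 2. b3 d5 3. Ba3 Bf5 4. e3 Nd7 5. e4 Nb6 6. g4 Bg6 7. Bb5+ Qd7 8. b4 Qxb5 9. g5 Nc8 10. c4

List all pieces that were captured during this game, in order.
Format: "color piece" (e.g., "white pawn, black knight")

Tracking captures:
  Qxb5: captured white bishop

white bishop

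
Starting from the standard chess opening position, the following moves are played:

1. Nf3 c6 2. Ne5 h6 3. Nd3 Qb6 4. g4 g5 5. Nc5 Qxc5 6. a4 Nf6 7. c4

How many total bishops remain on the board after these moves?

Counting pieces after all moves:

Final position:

  a b c d e f g h
  ─────────────────
8│♜ ♞ ♝ · ♚ ♝ · ♜│8
7│♟ ♟ · ♟ ♟ ♟ · ·│7
6│· · ♟ · · ♞ · ♟│6
5│· · ♛ · · · ♟ ·│5
4│♙ · ♙ · · · ♙ ·│4
3│· · · · · · · ·│3
2│· ♙ · ♙ ♙ ♙ · ♙│2
1│♖ ♘ ♗ ♕ ♔ ♗ · ♖│1
  ─────────────────
  a b c d e f g h


4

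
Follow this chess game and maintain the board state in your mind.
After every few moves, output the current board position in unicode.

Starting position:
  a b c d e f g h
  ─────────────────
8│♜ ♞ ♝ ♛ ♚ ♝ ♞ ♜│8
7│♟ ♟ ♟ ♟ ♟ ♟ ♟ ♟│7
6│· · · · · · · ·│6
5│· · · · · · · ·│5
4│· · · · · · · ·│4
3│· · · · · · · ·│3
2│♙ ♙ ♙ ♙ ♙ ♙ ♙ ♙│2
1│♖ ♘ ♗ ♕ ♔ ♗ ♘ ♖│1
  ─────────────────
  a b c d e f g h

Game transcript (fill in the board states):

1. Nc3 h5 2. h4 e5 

  a b c d e f g h
  ─────────────────
8│♜ ♞ ♝ ♛ ♚ ♝ ♞ ♜│8
7│♟ ♟ ♟ ♟ · ♟ ♟ ·│7
6│· · · · · · · ·│6
5│· · · · ♟ · · ♟│5
4│· · · · · · · ♙│4
3│· · ♘ · · · · ·│3
2│♙ ♙ ♙ ♙ ♙ ♙ ♙ ·│2
1│♖ · ♗ ♕ ♔ ♗ ♘ ♖│1
  ─────────────────
  a b c d e f g h

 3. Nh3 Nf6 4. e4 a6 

  a b c d e f g h
  ─────────────────
8│♜ ♞ ♝ ♛ ♚ ♝ · ♜│8
7│· ♟ ♟ ♟ · ♟ ♟ ·│7
6│♟ · · · · ♞ · ·│6
5│· · · · ♟ · · ♟│5
4│· · · · ♙ · · ♙│4
3│· · ♘ · · · · ♘│3
2│♙ ♙ ♙ ♙ · ♙ ♙ ·│2
1│♖ · ♗ ♕ ♔ ♗ · ♖│1
  ─────────────────
  a b c d e f g h

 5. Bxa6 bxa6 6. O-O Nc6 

  a b c d e f g h
  ─────────────────
8│♜ · ♝ ♛ ♚ ♝ · ♜│8
7│· · ♟ ♟ · ♟ ♟ ·│7
6│♟ · ♞ · · ♞ · ·│6
5│· · · · ♟ · · ♟│5
4│· · · · ♙ · · ♙│4
3│· · ♘ · · · · ♘│3
2│♙ ♙ ♙ ♙ · ♙ ♙ ·│2
1│♖ · ♗ ♕ · ♖ ♔ ·│1
  ─────────────────
  a b c d e f g h

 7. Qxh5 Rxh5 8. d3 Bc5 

  a b c d e f g h
  ─────────────────
8│♜ · ♝ ♛ ♚ · · ·│8
7│· · ♟ ♟ · ♟ ♟ ·│7
6│♟ · ♞ · · ♞ · ·│6
5│· · ♝ · ♟ · · ♜│5
4│· · · · ♙ · · ♙│4
3│· · ♘ ♙ · · · ♘│3
2│♙ ♙ ♙ · · ♙ ♙ ·│2
1│♖ · ♗ · · ♖ ♔ ·│1
  ─────────────────
  a b c d e f g h

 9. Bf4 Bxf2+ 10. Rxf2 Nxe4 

  a b c d e f g h
  ─────────────────
8│♜ · ♝ ♛ ♚ · · ·│8
7│· · ♟ ♟ · ♟ ♟ ·│7
6│♟ · ♞ · · · · ·│6
5│· · · · ♟ · · ♜│5
4│· · · · ♞ ♗ · ♙│4
3│· · ♘ ♙ · · · ♘│3
2│♙ ♙ ♙ · · ♖ ♙ ·│2
1│♖ · · · · · ♔ ·│1
  ─────────────────
  a b c d e f g h



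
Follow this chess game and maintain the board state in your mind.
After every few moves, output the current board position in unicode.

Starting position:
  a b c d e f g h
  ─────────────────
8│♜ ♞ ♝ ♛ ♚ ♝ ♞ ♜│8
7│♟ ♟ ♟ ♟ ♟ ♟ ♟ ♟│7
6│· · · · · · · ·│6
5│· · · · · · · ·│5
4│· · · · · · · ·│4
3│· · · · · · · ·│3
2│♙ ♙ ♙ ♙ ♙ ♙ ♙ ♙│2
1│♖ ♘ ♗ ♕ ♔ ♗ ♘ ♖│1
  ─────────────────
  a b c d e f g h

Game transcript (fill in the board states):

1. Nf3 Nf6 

  a b c d e f g h
  ─────────────────
8│♜ ♞ ♝ ♛ ♚ ♝ · ♜│8
7│♟ ♟ ♟ ♟ ♟ ♟ ♟ ♟│7
6│· · · · · ♞ · ·│6
5│· · · · · · · ·│5
4│· · · · · · · ·│4
3│· · · · · ♘ · ·│3
2│♙ ♙ ♙ ♙ ♙ ♙ ♙ ♙│2
1│♖ ♘ ♗ ♕ ♔ ♗ · ♖│1
  ─────────────────
  a b c d e f g h

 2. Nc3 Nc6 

  a b c d e f g h
  ─────────────────
8│♜ · ♝ ♛ ♚ ♝ · ♜│8
7│♟ ♟ ♟ ♟ ♟ ♟ ♟ ♟│7
6│· · ♞ · · ♞ · ·│6
5│· · · · · · · ·│5
4│· · · · · · · ·│4
3│· · ♘ · · ♘ · ·│3
2│♙ ♙ ♙ ♙ ♙ ♙ ♙ ♙│2
1│♖ · ♗ ♕ ♔ ♗ · ♖│1
  ─────────────────
  a b c d e f g h

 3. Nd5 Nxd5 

  a b c d e f g h
  ─────────────────
8│♜ · ♝ ♛ ♚ ♝ · ♜│8
7│♟ ♟ ♟ ♟ ♟ ♟ ♟ ♟│7
6│· · ♞ · · · · ·│6
5│· · · ♞ · · · ·│5
4│· · · · · · · ·│4
3│· · · · · ♘ · ·│3
2│♙ ♙ ♙ ♙ ♙ ♙ ♙ ♙│2
1│♖ · ♗ ♕ ♔ ♗ · ♖│1
  ─────────────────
  a b c d e f g h

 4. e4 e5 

  a b c d e f g h
  ─────────────────
8│♜ · ♝ ♛ ♚ ♝ · ♜│8
7│♟ ♟ ♟ ♟ · ♟ ♟ ♟│7
6│· · ♞ · · · · ·│6
5│· · · ♞ ♟ · · ·│5
4│· · · · ♙ · · ·│4
3│· · · · · ♘ · ·│3
2│♙ ♙ ♙ ♙ · ♙ ♙ ♙│2
1│♖ · ♗ ♕ ♔ ♗ · ♖│1
  ─────────────────
  a b c d e f g h

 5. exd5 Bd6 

  a b c d e f g h
  ─────────────────
8│♜ · ♝ ♛ ♚ · · ♜│8
7│♟ ♟ ♟ ♟ · ♟ ♟ ♟│7
6│· · ♞ ♝ · · · ·│6
5│· · · ♙ ♟ · · ·│5
4│· · · · · · · ·│4
3│· · · · · ♘ · ·│3
2│♙ ♙ ♙ ♙ · ♙ ♙ ♙│2
1│♖ · ♗ ♕ ♔ ♗ · ♖│1
  ─────────────────
  a b c d e f g h



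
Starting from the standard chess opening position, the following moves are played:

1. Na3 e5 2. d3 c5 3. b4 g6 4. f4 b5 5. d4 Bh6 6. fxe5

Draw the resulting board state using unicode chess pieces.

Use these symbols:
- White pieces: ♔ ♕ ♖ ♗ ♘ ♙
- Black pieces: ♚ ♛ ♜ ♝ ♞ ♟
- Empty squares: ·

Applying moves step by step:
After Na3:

♜ ♞ ♝ ♛ ♚ ♝ ♞ ♜
♟ ♟ ♟ ♟ ♟ ♟ ♟ ♟
· · · · · · · ·
· · · · · · · ·
· · · · · · · ·
♘ · · · · · · ·
♙ ♙ ♙ ♙ ♙ ♙ ♙ ♙
♖ · ♗ ♕ ♔ ♗ ♘ ♖


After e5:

♜ ♞ ♝ ♛ ♚ ♝ ♞ ♜
♟ ♟ ♟ ♟ · ♟ ♟ ♟
· · · · · · · ·
· · · · ♟ · · ·
· · · · · · · ·
♘ · · · · · · ·
♙ ♙ ♙ ♙ ♙ ♙ ♙ ♙
♖ · ♗ ♕ ♔ ♗ ♘ ♖


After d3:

♜ ♞ ♝ ♛ ♚ ♝ ♞ ♜
♟ ♟ ♟ ♟ · ♟ ♟ ♟
· · · · · · · ·
· · · · ♟ · · ·
· · · · · · · ·
♘ · · ♙ · · · ·
♙ ♙ ♙ · ♙ ♙ ♙ ♙
♖ · ♗ ♕ ♔ ♗ ♘ ♖


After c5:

♜ ♞ ♝ ♛ ♚ ♝ ♞ ♜
♟ ♟ · ♟ · ♟ ♟ ♟
· · · · · · · ·
· · ♟ · ♟ · · ·
· · · · · · · ·
♘ · · ♙ · · · ·
♙ ♙ ♙ · ♙ ♙ ♙ ♙
♖ · ♗ ♕ ♔ ♗ ♘ ♖


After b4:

♜ ♞ ♝ ♛ ♚ ♝ ♞ ♜
♟ ♟ · ♟ · ♟ ♟ ♟
· · · · · · · ·
· · ♟ · ♟ · · ·
· ♙ · · · · · ·
♘ · · ♙ · · · ·
♙ · ♙ · ♙ ♙ ♙ ♙
♖ · ♗ ♕ ♔ ♗ ♘ ♖


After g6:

♜ ♞ ♝ ♛ ♚ ♝ ♞ ♜
♟ ♟ · ♟ · ♟ · ♟
· · · · · · ♟ ·
· · ♟ · ♟ · · ·
· ♙ · · · · · ·
♘ · · ♙ · · · ·
♙ · ♙ · ♙ ♙ ♙ ♙
♖ · ♗ ♕ ♔ ♗ ♘ ♖


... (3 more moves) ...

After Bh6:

♜ ♞ ♝ ♛ ♚ · ♞ ♜
♟ · · ♟ · ♟ · ♟
· · · · · · ♟ ♝
· ♟ ♟ · ♟ · · ·
· ♙ · ♙ · ♙ · ·
♘ · · · · · · ·
♙ · ♙ · ♙ · ♙ ♙
♖ · ♗ ♕ ♔ ♗ ♘ ♖


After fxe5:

♜ ♞ ♝ ♛ ♚ · ♞ ♜
♟ · · ♟ · ♟ · ♟
· · · · · · ♟ ♝
· ♟ ♟ · ♙ · · ·
· ♙ · ♙ · · · ·
♘ · · · · · · ·
♙ · ♙ · ♙ · ♙ ♙
♖ · ♗ ♕ ♔ ♗ ♘ ♖



  a b c d e f g h
  ─────────────────
8│♜ ♞ ♝ ♛ ♚ · ♞ ♜│8
7│♟ · · ♟ · ♟ · ♟│7
6│· · · · · · ♟ ♝│6
5│· ♟ ♟ · ♙ · · ·│5
4│· ♙ · ♙ · · · ·│4
3│♘ · · · · · · ·│3
2│♙ · ♙ · ♙ · ♙ ♙│2
1│♖ · ♗ ♕ ♔ ♗ ♘ ♖│1
  ─────────────────
  a b c d e f g h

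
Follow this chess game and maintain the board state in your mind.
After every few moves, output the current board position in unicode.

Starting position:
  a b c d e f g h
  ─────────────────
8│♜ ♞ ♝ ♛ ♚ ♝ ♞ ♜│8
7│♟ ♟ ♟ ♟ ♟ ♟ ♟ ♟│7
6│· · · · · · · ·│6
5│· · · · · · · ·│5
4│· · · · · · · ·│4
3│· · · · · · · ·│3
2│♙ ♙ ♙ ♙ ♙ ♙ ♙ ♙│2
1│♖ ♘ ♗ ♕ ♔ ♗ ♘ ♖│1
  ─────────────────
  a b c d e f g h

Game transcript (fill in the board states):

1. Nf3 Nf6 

  a b c d e f g h
  ─────────────────
8│♜ ♞ ♝ ♛ ♚ ♝ · ♜│8
7│♟ ♟ ♟ ♟ ♟ ♟ ♟ ♟│7
6│· · · · · ♞ · ·│6
5│· · · · · · · ·│5
4│· · · · · · · ·│4
3│· · · · · ♘ · ·│3
2│♙ ♙ ♙ ♙ ♙ ♙ ♙ ♙│2
1│♖ ♘ ♗ ♕ ♔ ♗ · ♖│1
  ─────────────────
  a b c d e f g h

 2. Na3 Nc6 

  a b c d e f g h
  ─────────────────
8│♜ · ♝ ♛ ♚ ♝ · ♜│8
7│♟ ♟ ♟ ♟ ♟ ♟ ♟ ♟│7
6│· · ♞ · · ♞ · ·│6
5│· · · · · · · ·│5
4│· · · · · · · ·│4
3│♘ · · · · ♘ · ·│3
2│♙ ♙ ♙ ♙ ♙ ♙ ♙ ♙│2
1│♖ · ♗ ♕ ♔ ♗ · ♖│1
  ─────────────────
  a b c d e f g h

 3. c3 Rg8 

  a b c d e f g h
  ─────────────────
8│♜ · ♝ ♛ ♚ ♝ ♜ ·│8
7│♟ ♟ ♟ ♟ ♟ ♟ ♟ ♟│7
6│· · ♞ · · ♞ · ·│6
5│· · · · · · · ·│5
4│· · · · · · · ·│4
3│♘ · ♙ · · ♘ · ·│3
2│♙ ♙ · ♙ ♙ ♙ ♙ ♙│2
1│♖ · ♗ ♕ ♔ ♗ · ♖│1
  ─────────────────
  a b c d e f g h



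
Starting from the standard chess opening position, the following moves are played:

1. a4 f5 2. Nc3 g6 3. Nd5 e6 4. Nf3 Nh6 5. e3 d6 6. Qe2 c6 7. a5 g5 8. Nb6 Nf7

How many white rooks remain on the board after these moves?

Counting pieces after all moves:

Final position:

  a b c d e f g h
  ─────────────────
8│♜ ♞ ♝ ♛ ♚ ♝ · ♜│8
7│♟ ♟ · · · ♞ · ♟│7
6│· ♘ ♟ ♟ ♟ · · ·│6
5│♙ · · · · ♟ ♟ ·│5
4│· · · · · · · ·│4
3│· · · · ♙ ♘ · ·│3
2│· ♙ ♙ ♙ ♕ ♙ ♙ ♙│2
1│♖ · ♗ · ♔ ♗ · ♖│1
  ─────────────────
  a b c d e f g h


2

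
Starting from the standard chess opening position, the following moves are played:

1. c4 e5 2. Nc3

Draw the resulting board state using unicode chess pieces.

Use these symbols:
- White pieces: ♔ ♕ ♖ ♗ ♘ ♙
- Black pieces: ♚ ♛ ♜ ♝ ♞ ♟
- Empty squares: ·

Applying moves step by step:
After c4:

♜ ♞ ♝ ♛ ♚ ♝ ♞ ♜
♟ ♟ ♟ ♟ ♟ ♟ ♟ ♟
· · · · · · · ·
· · · · · · · ·
· · ♙ · · · · ·
· · · · · · · ·
♙ ♙ · ♙ ♙ ♙ ♙ ♙
♖ ♘ ♗ ♕ ♔ ♗ ♘ ♖


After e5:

♜ ♞ ♝ ♛ ♚ ♝ ♞ ♜
♟ ♟ ♟ ♟ · ♟ ♟ ♟
· · · · · · · ·
· · · · ♟ · · ·
· · ♙ · · · · ·
· · · · · · · ·
♙ ♙ · ♙ ♙ ♙ ♙ ♙
♖ ♘ ♗ ♕ ♔ ♗ ♘ ♖


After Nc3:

♜ ♞ ♝ ♛ ♚ ♝ ♞ ♜
♟ ♟ ♟ ♟ · ♟ ♟ ♟
· · · · · · · ·
· · · · ♟ · · ·
· · ♙ · · · · ·
· · ♘ · · · · ·
♙ ♙ · ♙ ♙ ♙ ♙ ♙
♖ · ♗ ♕ ♔ ♗ ♘ ♖



  a b c d e f g h
  ─────────────────
8│♜ ♞ ♝ ♛ ♚ ♝ ♞ ♜│8
7│♟ ♟ ♟ ♟ · ♟ ♟ ♟│7
6│· · · · · · · ·│6
5│· · · · ♟ · · ·│5
4│· · ♙ · · · · ·│4
3│· · ♘ · · · · ·│3
2│♙ ♙ · ♙ ♙ ♙ ♙ ♙│2
1│♖ · ♗ ♕ ♔ ♗ ♘ ♖│1
  ─────────────────
  a b c d e f g h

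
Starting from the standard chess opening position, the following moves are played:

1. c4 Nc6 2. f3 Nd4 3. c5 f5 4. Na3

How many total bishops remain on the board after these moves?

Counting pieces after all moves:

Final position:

  a b c d e f g h
  ─────────────────
8│♜ · ♝ ♛ ♚ ♝ ♞ ♜│8
7│♟ ♟ ♟ ♟ ♟ · ♟ ♟│7
6│· · · · · · · ·│6
5│· · ♙ · · ♟ · ·│5
4│· · · ♞ · · · ·│4
3│♘ · · · · ♙ · ·│3
2│♙ ♙ · ♙ ♙ · ♙ ♙│2
1│♖ · ♗ ♕ ♔ ♗ ♘ ♖│1
  ─────────────────
  a b c d e f g h


4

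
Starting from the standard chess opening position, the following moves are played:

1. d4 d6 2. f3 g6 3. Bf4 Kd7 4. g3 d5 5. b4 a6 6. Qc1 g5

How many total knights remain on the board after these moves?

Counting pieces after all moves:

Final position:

  a b c d e f g h
  ─────────────────
8│♜ ♞ ♝ ♛ · ♝ ♞ ♜│8
7│· ♟ ♟ ♚ ♟ ♟ · ♟│7
6│♟ · · · · · · ·│6
5│· · · ♟ · · ♟ ·│5
4│· ♙ · ♙ · ♗ · ·│4
3│· · · · · ♙ ♙ ·│3
2│♙ · ♙ · ♙ · · ♙│2
1│♖ ♘ ♕ · ♔ ♗ ♘ ♖│1
  ─────────────────
  a b c d e f g h


4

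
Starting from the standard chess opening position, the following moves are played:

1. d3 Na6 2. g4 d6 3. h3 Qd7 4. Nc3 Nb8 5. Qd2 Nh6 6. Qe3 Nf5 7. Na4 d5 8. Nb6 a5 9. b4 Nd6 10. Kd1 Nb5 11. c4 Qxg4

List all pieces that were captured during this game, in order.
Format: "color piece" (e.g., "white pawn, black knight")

Tracking captures:
  Qxg4: captured white pawn

white pawn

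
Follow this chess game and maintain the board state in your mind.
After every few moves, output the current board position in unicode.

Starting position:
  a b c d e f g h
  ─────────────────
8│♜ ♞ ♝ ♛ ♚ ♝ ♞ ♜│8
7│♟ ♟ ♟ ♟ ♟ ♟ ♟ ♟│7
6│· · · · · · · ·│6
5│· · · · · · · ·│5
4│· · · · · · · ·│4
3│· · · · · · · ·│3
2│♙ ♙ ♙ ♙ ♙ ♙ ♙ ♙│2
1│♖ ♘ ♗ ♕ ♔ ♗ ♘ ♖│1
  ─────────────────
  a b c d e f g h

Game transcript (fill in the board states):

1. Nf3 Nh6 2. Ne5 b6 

  a b c d e f g h
  ─────────────────
8│♜ ♞ ♝ ♛ ♚ ♝ · ♜│8
7│♟ · ♟ ♟ ♟ ♟ ♟ ♟│7
6│· ♟ · · · · · ♞│6
5│· · · · ♘ · · ·│5
4│· · · · · · · ·│4
3│· · · · · · · ·│3
2│♙ ♙ ♙ ♙ ♙ ♙ ♙ ♙│2
1│♖ ♘ ♗ ♕ ♔ ♗ · ♖│1
  ─────────────────
  a b c d e f g h

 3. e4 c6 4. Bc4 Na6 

  a b c d e f g h
  ─────────────────
8│♜ · ♝ ♛ ♚ ♝ · ♜│8
7│♟ · · ♟ ♟ ♟ ♟ ♟│7
6│♞ ♟ ♟ · · · · ♞│6
5│· · · · ♘ · · ·│5
4│· · ♗ · ♙ · · ·│4
3│· · · · · · · ·│3
2│♙ ♙ ♙ ♙ · ♙ ♙ ♙│2
1│♖ ♘ ♗ ♕ ♔ · · ♖│1
  ─────────────────
  a b c d e f g h

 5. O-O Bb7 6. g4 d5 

  a b c d e f g h
  ─────────────────
8│♜ · · ♛ ♚ ♝ · ♜│8
7│♟ ♝ · · ♟ ♟ ♟ ♟│7
6│♞ ♟ ♟ · · · · ♞│6
5│· · · ♟ ♘ · · ·│5
4│· · ♗ · ♙ · ♙ ·│4
3│· · · · · · · ·│3
2│♙ ♙ ♙ ♙ · ♙ · ♙│2
1│♖ ♘ ♗ ♕ · ♖ ♔ ·│1
  ─────────────────
  a b c d e f g h

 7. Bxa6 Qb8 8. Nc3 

  a b c d e f g h
  ─────────────────
8│♜ ♛ · · ♚ ♝ · ♜│8
7│♟ ♝ · · ♟ ♟ ♟ ♟│7
6│♗ ♟ ♟ · · · · ♞│6
5│· · · ♟ ♘ · · ·│5
4│· · · · ♙ · ♙ ·│4
3│· · ♘ · · · · ·│3
2│♙ ♙ ♙ ♙ · ♙ · ♙│2
1│♖ · ♗ ♕ · ♖ ♔ ·│1
  ─────────────────
  a b c d e f g h


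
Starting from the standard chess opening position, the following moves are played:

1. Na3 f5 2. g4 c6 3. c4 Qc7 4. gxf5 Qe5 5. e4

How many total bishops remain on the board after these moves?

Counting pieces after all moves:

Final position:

  a b c d e f g h
  ─────────────────
8│♜ ♞ ♝ · ♚ ♝ ♞ ♜│8
7│♟ ♟ · ♟ ♟ · ♟ ♟│7
6│· · ♟ · · · · ·│6
5│· · · · ♛ ♙ · ·│5
4│· · ♙ · ♙ · · ·│4
3│♘ · · · · · · ·│3
2│♙ ♙ · ♙ · ♙ · ♙│2
1│♖ · ♗ ♕ ♔ ♗ ♘ ♖│1
  ─────────────────
  a b c d e f g h


4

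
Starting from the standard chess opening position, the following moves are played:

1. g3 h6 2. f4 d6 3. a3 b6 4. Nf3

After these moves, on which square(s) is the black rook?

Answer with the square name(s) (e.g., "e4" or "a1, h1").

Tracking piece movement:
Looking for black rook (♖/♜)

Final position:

  a b c d e f g h
  ─────────────────
8│♜ ♞ ♝ ♛ ♚ ♝ ♞ ♜│8
7│♟ · ♟ · ♟ ♟ ♟ ·│7
6│· ♟ · ♟ · · · ♟│6
5│· · · · · · · ·│5
4│· · · · · ♙ · ·│4
3│♙ · · · · ♘ ♙ ·│3
2│· ♙ ♙ ♙ ♙ · · ♙│2
1│♖ ♘ ♗ ♕ ♔ ♗ · ♖│1
  ─────────────────
  a b c d e f g h


a8, h8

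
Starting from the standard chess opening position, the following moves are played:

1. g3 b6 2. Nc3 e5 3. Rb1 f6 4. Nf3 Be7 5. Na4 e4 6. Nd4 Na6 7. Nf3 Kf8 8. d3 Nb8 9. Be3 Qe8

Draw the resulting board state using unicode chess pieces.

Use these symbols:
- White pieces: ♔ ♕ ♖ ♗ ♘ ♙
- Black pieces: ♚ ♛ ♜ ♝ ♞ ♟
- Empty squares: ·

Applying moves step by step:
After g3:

♜ ♞ ♝ ♛ ♚ ♝ ♞ ♜
♟ ♟ ♟ ♟ ♟ ♟ ♟ ♟
· · · · · · · ·
· · · · · · · ·
· · · · · · · ·
· · · · · · ♙ ·
♙ ♙ ♙ ♙ ♙ ♙ · ♙
♖ ♘ ♗ ♕ ♔ ♗ ♘ ♖


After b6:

♜ ♞ ♝ ♛ ♚ ♝ ♞ ♜
♟ · ♟ ♟ ♟ ♟ ♟ ♟
· ♟ · · · · · ·
· · · · · · · ·
· · · · · · · ·
· · · · · · ♙ ·
♙ ♙ ♙ ♙ ♙ ♙ · ♙
♖ ♘ ♗ ♕ ♔ ♗ ♘ ♖


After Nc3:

♜ ♞ ♝ ♛ ♚ ♝ ♞ ♜
♟ · ♟ ♟ ♟ ♟ ♟ ♟
· ♟ · · · · · ·
· · · · · · · ·
· · · · · · · ·
· · ♘ · · · ♙ ·
♙ ♙ ♙ ♙ ♙ ♙ · ♙
♖ · ♗ ♕ ♔ ♗ ♘ ♖


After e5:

♜ ♞ ♝ ♛ ♚ ♝ ♞ ♜
♟ · ♟ ♟ · ♟ ♟ ♟
· ♟ · · · · · ·
· · · · ♟ · · ·
· · · · · · · ·
· · ♘ · · · ♙ ·
♙ ♙ ♙ ♙ ♙ ♙ · ♙
♖ · ♗ ♕ ♔ ♗ ♘ ♖


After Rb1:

♜ ♞ ♝ ♛ ♚ ♝ ♞ ♜
♟ · ♟ ♟ · ♟ ♟ ♟
· ♟ · · · · · ·
· · · · ♟ · · ·
· · · · · · · ·
· · ♘ · · · ♙ ·
♙ ♙ ♙ ♙ ♙ ♙ · ♙
· ♖ ♗ ♕ ♔ ♗ ♘ ♖


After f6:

♜ ♞ ♝ ♛ ♚ ♝ ♞ ♜
♟ · ♟ ♟ · · ♟ ♟
· ♟ · · · ♟ · ·
· · · · ♟ · · ·
· · · · · · · ·
· · ♘ · · · ♙ ·
♙ ♙ ♙ ♙ ♙ ♙ · ♙
· ♖ ♗ ♕ ♔ ♗ ♘ ♖


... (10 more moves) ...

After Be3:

♜ ♞ ♝ ♛ · ♚ ♞ ♜
♟ · ♟ ♟ ♝ · ♟ ♟
· ♟ · · · ♟ · ·
· · · · · · · ·
♘ · · · ♟ · · ·
· · · ♙ ♗ ♘ ♙ ·
♙ ♙ ♙ · ♙ ♙ · ♙
· ♖ · ♕ ♔ ♗ · ♖


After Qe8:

♜ ♞ ♝ · ♛ ♚ ♞ ♜
♟ · ♟ ♟ ♝ · ♟ ♟
· ♟ · · · ♟ · ·
· · · · · · · ·
♘ · · · ♟ · · ·
· · · ♙ ♗ ♘ ♙ ·
♙ ♙ ♙ · ♙ ♙ · ♙
· ♖ · ♕ ♔ ♗ · ♖



  a b c d e f g h
  ─────────────────
8│♜ ♞ ♝ · ♛ ♚ ♞ ♜│8
7│♟ · ♟ ♟ ♝ · ♟ ♟│7
6│· ♟ · · · ♟ · ·│6
5│· · · · · · · ·│5
4│♘ · · · ♟ · · ·│4
3│· · · ♙ ♗ ♘ ♙ ·│3
2│♙ ♙ ♙ · ♙ ♙ · ♙│2
1│· ♖ · ♕ ♔ ♗ · ♖│1
  ─────────────────
  a b c d e f g h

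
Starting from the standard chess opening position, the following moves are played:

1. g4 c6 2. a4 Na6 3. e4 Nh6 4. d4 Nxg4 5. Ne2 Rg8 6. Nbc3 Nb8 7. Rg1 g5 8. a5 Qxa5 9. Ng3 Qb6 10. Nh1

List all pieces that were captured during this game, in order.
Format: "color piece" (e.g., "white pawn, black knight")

Tracking captures:
  Nxg4: captured white pawn
  Qxa5: captured white pawn

white pawn, white pawn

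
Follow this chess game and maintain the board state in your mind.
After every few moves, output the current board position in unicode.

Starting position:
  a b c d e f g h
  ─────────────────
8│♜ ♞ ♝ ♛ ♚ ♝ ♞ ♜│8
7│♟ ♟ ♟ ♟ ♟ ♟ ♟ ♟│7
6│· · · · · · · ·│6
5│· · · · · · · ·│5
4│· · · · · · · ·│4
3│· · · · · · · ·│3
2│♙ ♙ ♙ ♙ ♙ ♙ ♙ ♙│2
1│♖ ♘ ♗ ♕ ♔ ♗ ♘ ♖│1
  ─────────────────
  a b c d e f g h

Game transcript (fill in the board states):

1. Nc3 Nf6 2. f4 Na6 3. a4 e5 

  a b c d e f g h
  ─────────────────
8│♜ · ♝ ♛ ♚ ♝ · ♜│8
7│♟ ♟ ♟ ♟ · ♟ ♟ ♟│7
6│♞ · · · · ♞ · ·│6
5│· · · · ♟ · · ·│5
4│♙ · · · · ♙ · ·│4
3│· · ♘ · · · · ·│3
2│· ♙ ♙ ♙ ♙ · ♙ ♙│2
1│♖ · ♗ ♕ ♔ ♗ ♘ ♖│1
  ─────────────────
  a b c d e f g h

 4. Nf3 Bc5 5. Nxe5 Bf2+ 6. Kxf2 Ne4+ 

  a b c d e f g h
  ─────────────────
8│♜ · ♝ ♛ ♚ · · ♜│8
7│♟ ♟ ♟ ♟ · ♟ ♟ ♟│7
6│♞ · · · · · · ·│6
5│· · · · ♘ · · ·│5
4│♙ · · · ♞ ♙ · ·│4
3│· · ♘ · · · · ·│3
2│· ♙ ♙ ♙ ♙ ♔ ♙ ♙│2
1│♖ · ♗ ♕ · ♗ · ♖│1
  ─────────────────
  a b c d e f g h

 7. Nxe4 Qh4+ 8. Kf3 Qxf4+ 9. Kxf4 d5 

  a b c d e f g h
  ─────────────────
8│♜ · ♝ · ♚ · · ♜│8
7│♟ ♟ ♟ · · ♟ ♟ ♟│7
6│♞ · · · · · · ·│6
5│· · · ♟ ♘ · · ·│5
4│♙ · · · ♘ ♔ · ·│4
3│· · · · · · · ·│3
2│· ♙ ♙ ♙ ♙ · ♙ ♙│2
1│♖ · ♗ ♕ · ♗ · ♖│1
  ─────────────────
  a b c d e f g h

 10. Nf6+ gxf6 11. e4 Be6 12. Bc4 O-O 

  a b c d e f g h
  ─────────────────
8│♜ · · · · ♜ ♚ ·│8
7│♟ ♟ ♟ · · ♟ · ♟│7
6│♞ · · · ♝ ♟ · ·│6
5│· · · ♟ ♘ · · ·│5
4│♙ · ♗ · ♙ ♔ · ·│4
3│· · · · · · · ·│3
2│· ♙ ♙ ♙ · · ♙ ♙│2
1│♖ · ♗ ♕ · · · ♖│1
  ─────────────────
  a b c d e f g h



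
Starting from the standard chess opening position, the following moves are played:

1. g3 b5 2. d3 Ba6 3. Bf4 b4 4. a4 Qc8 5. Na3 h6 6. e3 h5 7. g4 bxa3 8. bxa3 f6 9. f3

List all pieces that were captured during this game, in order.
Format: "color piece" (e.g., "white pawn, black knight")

Tracking captures:
  bxa3: captured white knight
  bxa3: captured black pawn

white knight, black pawn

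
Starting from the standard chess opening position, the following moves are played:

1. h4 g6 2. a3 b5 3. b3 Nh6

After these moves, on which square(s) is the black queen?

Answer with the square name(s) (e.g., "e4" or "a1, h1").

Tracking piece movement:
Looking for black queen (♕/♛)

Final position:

  a b c d e f g h
  ─────────────────
8│♜ ♞ ♝ ♛ ♚ ♝ · ♜│8
7│♟ · ♟ ♟ ♟ ♟ · ♟│7
6│· · · · · · ♟ ♞│6
5│· ♟ · · · · · ·│5
4│· · · · · · · ♙│4
3│♙ ♙ · · · · · ·│3
2│· · ♙ ♙ ♙ ♙ ♙ ·│2
1│♖ ♘ ♗ ♕ ♔ ♗ ♘ ♖│1
  ─────────────────
  a b c d e f g h


d8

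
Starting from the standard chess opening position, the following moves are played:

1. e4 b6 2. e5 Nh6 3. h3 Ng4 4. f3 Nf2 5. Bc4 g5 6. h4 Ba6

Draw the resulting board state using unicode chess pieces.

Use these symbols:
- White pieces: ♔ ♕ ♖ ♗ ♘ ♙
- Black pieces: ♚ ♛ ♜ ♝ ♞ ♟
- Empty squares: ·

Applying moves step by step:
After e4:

♜ ♞ ♝ ♛ ♚ ♝ ♞ ♜
♟ ♟ ♟ ♟ ♟ ♟ ♟ ♟
· · · · · · · ·
· · · · · · · ·
· · · · ♙ · · ·
· · · · · · · ·
♙ ♙ ♙ ♙ · ♙ ♙ ♙
♖ ♘ ♗ ♕ ♔ ♗ ♘ ♖


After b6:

♜ ♞ ♝ ♛ ♚ ♝ ♞ ♜
♟ · ♟ ♟ ♟ ♟ ♟ ♟
· ♟ · · · · · ·
· · · · · · · ·
· · · · ♙ · · ·
· · · · · · · ·
♙ ♙ ♙ ♙ · ♙ ♙ ♙
♖ ♘ ♗ ♕ ♔ ♗ ♘ ♖


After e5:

♜ ♞ ♝ ♛ ♚ ♝ ♞ ♜
♟ · ♟ ♟ ♟ ♟ ♟ ♟
· ♟ · · · · · ·
· · · · ♙ · · ·
· · · · · · · ·
· · · · · · · ·
♙ ♙ ♙ ♙ · ♙ ♙ ♙
♖ ♘ ♗ ♕ ♔ ♗ ♘ ♖


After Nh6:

♜ ♞ ♝ ♛ ♚ ♝ · ♜
♟ · ♟ ♟ ♟ ♟ ♟ ♟
· ♟ · · · · · ♞
· · · · ♙ · · ·
· · · · · · · ·
· · · · · · · ·
♙ ♙ ♙ ♙ · ♙ ♙ ♙
♖ ♘ ♗ ♕ ♔ ♗ ♘ ♖


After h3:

♜ ♞ ♝ ♛ ♚ ♝ · ♜
♟ · ♟ ♟ ♟ ♟ ♟ ♟
· ♟ · · · · · ♞
· · · · ♙ · · ·
· · · · · · · ·
· · · · · · · ♙
♙ ♙ ♙ ♙ · ♙ ♙ ·
♖ ♘ ♗ ♕ ♔ ♗ ♘ ♖


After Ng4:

♜ ♞ ♝ ♛ ♚ ♝ · ♜
♟ · ♟ ♟ ♟ ♟ ♟ ♟
· ♟ · · · · · ·
· · · · ♙ · · ·
· · · · · · ♞ ·
· · · · · · · ♙
♙ ♙ ♙ ♙ · ♙ ♙ ·
♖ ♘ ♗ ♕ ♔ ♗ ♘ ♖


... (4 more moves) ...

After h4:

♜ ♞ ♝ ♛ ♚ ♝ · ♜
♟ · ♟ ♟ ♟ ♟ · ♟
· ♟ · · · · · ·
· · · · ♙ · ♟ ·
· · ♗ · · · · ♙
· · · · · ♙ · ·
♙ ♙ ♙ ♙ · ♞ ♙ ·
♖ ♘ ♗ ♕ ♔ · ♘ ♖


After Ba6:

♜ ♞ · ♛ ♚ ♝ · ♜
♟ · ♟ ♟ ♟ ♟ · ♟
♝ ♟ · · · · · ·
· · · · ♙ · ♟ ·
· · ♗ · · · · ♙
· · · · · ♙ · ·
♙ ♙ ♙ ♙ · ♞ ♙ ·
♖ ♘ ♗ ♕ ♔ · ♘ ♖



  a b c d e f g h
  ─────────────────
8│♜ ♞ · ♛ ♚ ♝ · ♜│8
7│♟ · ♟ ♟ ♟ ♟ · ♟│7
6│♝ ♟ · · · · · ·│6
5│· · · · ♙ · ♟ ·│5
4│· · ♗ · · · · ♙│4
3│· · · · · ♙ · ·│3
2│♙ ♙ ♙ ♙ · ♞ ♙ ·│2
1│♖ ♘ ♗ ♕ ♔ · ♘ ♖│1
  ─────────────────
  a b c d e f g h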